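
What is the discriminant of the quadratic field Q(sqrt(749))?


For K = Q(sqrt(d)) with d squarefree: disc(K) = d if d = 1 mod 4, and disc(K) = 4d if d = 2 or 3 mod 4.
Here d = 749, and d mod 4 = 1.
d = 1 mod 4 (O_K = Z[(1+sqrt(d))/2]), so disc(K) = d = 749

749


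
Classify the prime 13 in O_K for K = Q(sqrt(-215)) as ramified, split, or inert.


K = Q(sqrt(-215)). Since d mod 4 = 1, disc(K) = -215.
Check p | disc: -215 mod 13 = 6.
p does not divide disc. Compute Legendre symbol (d/p):
6^((13-1)/2) mod 13 = -1
(d/p) = -1, so p is inert: (p) stays prime with e=1, f=2, g=1.
Therefore p is inert.

inert


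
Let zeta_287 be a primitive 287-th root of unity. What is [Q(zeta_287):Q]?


The degree equals Euler's totient phi(287).
287 = 7 * 41
phi(287) = 240

240


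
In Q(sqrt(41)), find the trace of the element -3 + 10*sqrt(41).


Tr(a + b*sqrt(d)) = (a + b*sqrt(d)) + (a - b*sqrt(d)) = 2a
= 2 * (-3)
= -6

-6


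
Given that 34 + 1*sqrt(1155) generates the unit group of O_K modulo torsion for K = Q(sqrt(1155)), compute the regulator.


epsilon = 34 + 1*sqrt(1155)
= 67.9853
R = ln(67.9853)
= 4.2193

4.2193


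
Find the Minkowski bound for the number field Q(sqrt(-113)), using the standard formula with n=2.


d = -113, d mod 4 = 3, so disc(K) = 4d = -452; |disc(K)| = 452
Imaginary quadratic field, so n = 2, s = r2 = 1, r1 = 0
M = (n!/n^n) * (4/pi)^s * sqrt(|disc(K)|) = (2!/2^2) * (4/pi)^1 * sqrt(452)
= 0.5 * 1.273240 * 21.260292
= 13.5347

13.5347


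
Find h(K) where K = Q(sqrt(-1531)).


K = Q(sqrt(-1531)). d mod 4 = 1, so D = disc(K) = d = -1531
h(K) equals the number of primitive reduced positive-definite forms (a, b, c) = a*x^2 + b*x*y + c*y^2 with b^2 - 4ac = D,
where reduced means |b| <= a <= c, with b >= 0 whenever |b| = a or a = c, and primitive means gcd(a, b, c) = 1.
Reduced forces 3a^2 <= |D| = 1531, so 1 <= a <= 22; b must have the parity of D, and c = (b^2 - D)/(4a) must be an integer >= a.
Enumerate a = 1..22, b in [-a, a]:
  a=1: (1, 1, 383)  [1]
  a=2..4: none
  a=5: (5, -3, 77), (5, 3, 77)  [2]
  a=6: none
  a=7: (7, -3, 55), (7, 3, 55)  [2]
  a=8..10: none
  a=11: (11, -3, 35), (11, 3, 35)  [2]
  a=12: none
  a=13: (13, -9, 31), (13, 9, 31)  [2]
  a=14..16: none
  a=17: (17, -13, 25), (17, 13, 25)  [2]
  a=18..22: none
Total reduced forms: 1 + 2 + 2 + 2 + 2 + 2 = 11
h = 11

11


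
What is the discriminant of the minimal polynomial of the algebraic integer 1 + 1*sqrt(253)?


The element 1 + 1*sqrt(253) has minimal polynomial:
x^2 - 2*x - 252
Discriminant = (-2)^2 - 4*(-252)
= 4 + 1008
= 1012

1012


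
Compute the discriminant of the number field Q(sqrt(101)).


For K = Q(sqrt(d)) with d squarefree: disc(K) = d if d = 1 mod 4, and disc(K) = 4d if d = 2 or 3 mod 4.
Here d = 101, and d mod 4 = 1.
d = 1 mod 4 (O_K = Z[(1+sqrt(d))/2]), so disc(K) = d = 101

101


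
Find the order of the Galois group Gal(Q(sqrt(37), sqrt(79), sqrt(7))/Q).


The 3 square roots of distinct primes are multiplicatively independent over Q,
so [K:Q] = 2^3 and Gal(K/Q) is isomorphic to (Z/2Z)^3.
|Gal| = 2^3 = 8

8


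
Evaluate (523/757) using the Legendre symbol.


p = 757 is prime, so compute (523/757) with the reciprocity algorithm (Jacobi-symbol steps: pull out 2s via (2/n), flip via reciprocity, reduce):
  reciprocity: (523/757) -> +(757/523)
  reduce: (234/523)
  pull out 2: (2/523) = -1  (since 523 mod 8 = 3)
  reciprocity: (117/523) -> +(523/117)
  reduce: (55/117)
  reciprocity: (55/117) -> +(117/55)
  reduce: (7/55)
  reciprocity: (7/55) -> -(55/7)
  reduce: (6/7)
  pull out 2: (2/7) = +1  (since 7 mod 8 = 7)
  reciprocity: (3/7) -> -(7/3)
  reduce: (1/3)
  (1/3) = 1
Product of signs = -1
(523/757) = -1

-1


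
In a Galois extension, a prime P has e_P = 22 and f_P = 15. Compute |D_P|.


|D_P| = e * f
= 22 * 15
= 330

330


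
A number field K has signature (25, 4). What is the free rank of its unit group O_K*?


By Dirichlet's unit theorem:
rank = r1 + r2 - 1
= 25 + 4 - 1
= 28

28


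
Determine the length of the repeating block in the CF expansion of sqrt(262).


Run the CF algorithm for sqrt(262).
a_0 = floor(sqrt(262)) = 16; set m_0=0, q_0=1.
Recurrence: m' = q*a - m,  q' = (d - m'^2)/q,  a' = floor((a_0 + m')/q').
  step 1: m=16, q=6, a=5
  step 2: m=14, q=11, a=2
  step 3: m=8, q=18, a=1
  step 4: m=10, q=9, a=2
  step 5: m=8, q=22, a=1
  step 6: m=14, q=3, a=10
  step 7: m=16, q=2, a=16
  step 8: m=16, q=3, a=10
  step 9: m=14, q=22, a=1
  step 10: m=8, q=9, a=2
  step 11: m=10, q=18, a=1
  step 12: m=8, q=11, a=2
  step 13: m=14, q=6, a=5
  step 14: m=16, q=1, a=32
a_14 = 2*a_0 = 32, so the period closes here.
sqrt(262) = [16; 5, 2, 1, 2, 1, 10, 16, 10, 1, 2, 1, 2, 5, 32]
Period length = 14

14


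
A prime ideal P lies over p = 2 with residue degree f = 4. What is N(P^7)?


N(P^a) = p^(a*f)
= 2^(7*4)
= 2^28
= 268435456

268435456


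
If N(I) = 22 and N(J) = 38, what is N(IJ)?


N(IJ) = N(I) * N(J)
= 22 * 38
= 836

836


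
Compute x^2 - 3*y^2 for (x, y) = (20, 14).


x^2 - d*y^2
= 20^2 - 3*14^2
= 400 - 588
= -188

-188


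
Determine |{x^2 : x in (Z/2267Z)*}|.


For prime p, the number of non-zero quadratic residues is (p-1)/2.
= (2267-1)/2
= 1133

1133


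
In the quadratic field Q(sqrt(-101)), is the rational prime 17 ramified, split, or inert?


K = Q(sqrt(-101)). Since d mod 4 = 3, disc(K) = -404.
Check p | disc: -404 mod 17 = 4.
p does not divide disc. Compute Legendre symbol (d/p):
1^((17-1)/2) mod 17 = 1
(d/p) = 1, so p splits: (p) = P*P' with e=1, f=1, g=2.
Therefore p is split.

split


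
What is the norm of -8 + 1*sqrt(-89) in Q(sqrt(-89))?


N(a + b*sqrt(d)) = a^2 - d*b^2
= (-8)^2 - (-89)*(1)^2
= 64 + 89
= 153

153


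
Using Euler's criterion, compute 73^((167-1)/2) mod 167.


p = 167 is prime and the exponent is (p-1)/2 = 83, so by Euler's criterion 73^83 = (73/167) = +1 or -1 mod 167.
Compute by square-and-multiply:
  83 = 64 + 16 + 2 + 1 (binary 1010011)
  Repeated squaring mod 167: 73^1 = 73, 73^2 = 152, 73^4 = 58, 73^8 = 24, 73^16 = 75, 73^32 = 114, 73^64 = 137
  73^83 = 73^64 * 73^16 * 73^2 * 73^1 = 137 * 75 * 152 * 73 mod 167
    137 * 75 = 10275 = 88 mod 167
    88 * 152 = 13376 = 16 mod 167
    16 * 73 = 1168 = 166 mod 167
  73^83 = 166 mod 167
Result 166 = p - 1 = -1 mod 167: 73 is a quadratic non-residue mod 167. As a residue in [0, p-1] the value is 166.
73^83 mod 167 = 166

166


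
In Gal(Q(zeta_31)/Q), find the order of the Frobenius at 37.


The Frobenius at p in Gal(Q(zeta_n)/Q) = (Z/nZ)* is the class of p, so its order is ord_31(37), the smallest k >= 1 with 37^k = 1 mod 31.
n = 31 = 31, phi(31) = 30; the order divides phi(n).
Divisors of 30: 1, 2, 3, 5, 6, 10, 15, 30
Repeated squaring mod 31: 37^1 = 6, 37^2 = 5, 37^4 = 25, 37^8 = 5, 37^16 = 25
Test divisors in increasing order:
  k=1: 37^1 = 6 mod 31
  k=2: 37^2 = 5 mod 31
  k=3: 37^3 = 5 * 6 = 30 mod 31
  k=5: 37^5 = 25 * 6 = 26 mod 31
  k=6: 37^6 = 25 * 5 = 1 mod 31  <- first divisor giving 1
Order = 6

6


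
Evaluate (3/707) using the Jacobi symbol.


Compute (3/707) via quadratic reciprocity:
  reciprocity: (3/707) -> -(707/3)
  reduce: (2/3)
  pull out 2: (2/3) = -1  (since 3 mod 8 = 3)
  (1/3) = 1
Product of signs = 1

1


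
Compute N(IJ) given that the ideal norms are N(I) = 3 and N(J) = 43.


N(IJ) = N(I) * N(J)
= 3 * 43
= 129

129


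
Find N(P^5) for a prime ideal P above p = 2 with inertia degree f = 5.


N(P^a) = p^(a*f)
= 2^(5*5)
= 2^25
= 33554432

33554432


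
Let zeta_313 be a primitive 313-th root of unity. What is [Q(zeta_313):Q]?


The degree equals Euler's totient phi(313).
313 = 313
phi(313) = 312

312


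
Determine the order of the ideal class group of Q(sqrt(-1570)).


K = Q(sqrt(-1570)). d mod 4 = 2, so D = disc(K) = 4d = -6280
h(K) equals the number of primitive reduced positive-definite forms (a, b, c) = a*x^2 + b*x*y + c*y^2 with b^2 - 4ac = D,
where reduced means |b| <= a <= c, with b >= 0 whenever |b| = a or a = c, and primitive means gcd(a, b, c) = 1.
Reduced forces 3a^2 <= |D| = 6280, so 1 <= a <= 45; b must have the parity of D, and c = (b^2 - D)/(4a) must be an integer >= a.
Enumerate a = 1..45, b in [-a, a]:
  a=1: (1, 0, 1570)  [1]
  a=2: (2, 0, 785)  [1]
  a=3..4: none
  a=5: (5, 0, 314)  [1]
  a=6..9: none
  a=10: (10, 0, 157)  [1]
  a=11: (11, -10, 145), (11, 10, 145)  [2]
  a=12: none
  a=13: (13, -8, 122), (13, 8, 122)  [2]
  a=14..18: none
  a=19: (19, -16, 86), (19, 16, 86)  [2]
  a=20..21: none
  a=22: (22, -12, 73), (22, 12, 73)  [2]
  a=23..25: none
  a=26: (26, -8, 61), (26, 8, 61)  [2]
  a=27..28: none
  a=29: (29, -10, 55), (29, 10, 55)  [2]
  a=30..36: none
  a=37: (37, -26, 47), (37, 26, 47)  [2]
  a=38: (38, -16, 43), (38, 16, 43)  [2]
  a=39..45: none
Total reduced forms: 1 + 1 + 1 + 1 + 2 + 2 + 2 + 2 + 2 + 2 + 2 + 2 = 20
h = 20

20


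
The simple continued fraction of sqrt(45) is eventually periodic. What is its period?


Run the CF algorithm for sqrt(45).
a_0 = floor(sqrt(45)) = 6; set m_0=0, q_0=1.
Recurrence: m' = q*a - m,  q' = (d - m'^2)/q,  a' = floor((a_0 + m')/q').
  step 1: m=6, q=9, a=1
  step 2: m=3, q=4, a=2
  step 3: m=5, q=5, a=2
  step 4: m=5, q=4, a=2
  step 5: m=3, q=9, a=1
  step 6: m=6, q=1, a=12
a_6 = 2*a_0 = 12, so the period closes here.
sqrt(45) = [6; 1, 2, 2, 2, 1, 12]
Period length = 6

6


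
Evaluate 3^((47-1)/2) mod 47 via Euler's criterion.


p = 47 is prime and the exponent is (p-1)/2 = 23, so by Euler's criterion 3^23 = (3/47) = +1 or -1 mod 47.
Compute by square-and-multiply:
  23 = 16 + 4 + 2 + 1 (binary 10111)
  Repeated squaring mod 47: 3^1 = 3, 3^2 = 9, 3^4 = 34, 3^8 = 28, 3^16 = 32
  3^23 = 3^16 * 3^4 * 3^2 * 3^1 = 32 * 34 * 9 * 3 mod 47
    32 * 34 = 1088 = 7 mod 47
    7 * 9 = 63 = 16 mod 47
    16 * 3 = 48 = 1 mod 47
  3^23 = 1 mod 47
Result 1: 3 is a quadratic residue mod 47.
3^23 mod 47 = 1

1


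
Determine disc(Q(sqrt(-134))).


For K = Q(sqrt(d)) with d squarefree: disc(K) = d if d = 1 mod 4, and disc(K) = 4d if d = 2 or 3 mod 4.
Here d = -134, and d mod 4 = 2.
d = 2 mod 4, not 1 (O_K = Z[sqrt(d)]), so disc(K) = 4d = 4 * (-134) = -536

-536


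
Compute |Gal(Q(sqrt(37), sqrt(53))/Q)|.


The 2 square roots of distinct primes are multiplicatively independent over Q,
so [K:Q] = 2^2 and Gal(K/Q) is isomorphic to (Z/2Z)^2.
|Gal| = 2^2 = 4

4


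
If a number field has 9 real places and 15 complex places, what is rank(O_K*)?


By Dirichlet's unit theorem:
rank = r1 + r2 - 1
= 9 + 15 - 1
= 23

23


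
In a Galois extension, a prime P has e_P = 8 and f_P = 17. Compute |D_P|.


|D_P| = e * f
= 8 * 17
= 136

136


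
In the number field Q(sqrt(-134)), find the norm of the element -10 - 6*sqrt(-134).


N(a + b*sqrt(d)) = a^2 - d*b^2
= (-10)^2 - (-134)*(-6)^2
= 100 + 4824
= 4924

4924


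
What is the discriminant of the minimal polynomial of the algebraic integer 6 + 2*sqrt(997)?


The element 6 + 2*sqrt(997) has minimal polynomial:
x^2 - 12*x - 3952
Discriminant = (-12)^2 - 4*(-3952)
= 144 + 15808
= 15952

15952


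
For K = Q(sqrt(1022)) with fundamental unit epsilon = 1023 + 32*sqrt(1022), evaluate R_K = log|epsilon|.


epsilon = 1023 + 32*sqrt(1022)
= 2045.9995
R = ln(2045.9995)
= 7.6236

7.6236


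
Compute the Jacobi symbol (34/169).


Compute (34/169) via quadratic reciprocity:
  pull out 2: (2/169) = +1  (since 169 mod 8 = 1)
  reciprocity: (17/169) -> +(169/17)
  reduce: (16/17)
  pull out 2: (2/17) = +1  (since 17 mod 8 = 1)
  pull out 2: (2/17) = +1  (since 17 mod 8 = 1)
  pull out 2: (2/17) = +1  (since 17 mod 8 = 1)
  pull out 2: (2/17) = +1  (since 17 mod 8 = 1)
  (1/17) = 1
Product of signs = 1

1


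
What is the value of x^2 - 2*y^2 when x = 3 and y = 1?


x^2 - d*y^2
= 3^2 - 2*1^2
= 9 - 2
= 7

7


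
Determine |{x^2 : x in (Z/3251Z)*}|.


For prime p, the number of non-zero quadratic residues is (p-1)/2.
= (3251-1)/2
= 1625

1625


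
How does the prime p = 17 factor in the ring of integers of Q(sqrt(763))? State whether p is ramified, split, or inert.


K = Q(sqrt(763)). Since d mod 4 = 3, disc(K) = 3052.
Check p | disc: 3052 mod 17 = 9.
p does not divide disc. Compute Legendre symbol (d/p):
15^((17-1)/2) mod 17 = 1
(d/p) = 1, so p splits: (p) = P*P' with e=1, f=1, g=2.
Therefore p is split.

split


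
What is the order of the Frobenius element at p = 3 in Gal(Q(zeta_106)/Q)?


The Frobenius at p in Gal(Q(zeta_n)/Q) = (Z/nZ)* is the class of p, so its order is ord_106(3), the smallest k >= 1 with 3^k = 1 mod 106.
n = 106 = 2 * 53, phi(106) = 52; the order divides phi(n).
Divisors of 52: 1, 2, 4, 13, 26, 52
Repeated squaring mod 106: 3^1 = 3, 3^2 = 9, 3^4 = 81, 3^8 = 95, 3^16 = 15, 3^32 = 13
Test divisors in increasing order:
  k=1: 3^1 = 3 mod 106
  k=2: 3^2 = 9 mod 106
  k=4: 3^4 = 81 mod 106
  k=13: 3^13 = 95 * 81 * 3 = 83 mod 106
  k=26: 3^26 = 15 * 95 * 9 = 105 mod 106
  k=52: 3^52 = 13 * 15 * 81 = 1 mod 106  <- first divisor giving 1
Order = 52

52


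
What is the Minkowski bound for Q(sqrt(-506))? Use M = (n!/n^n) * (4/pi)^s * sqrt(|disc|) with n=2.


d = -506, d mod 4 = 2, so disc(K) = 4d = -2024; |disc(K)| = 2024
Imaginary quadratic field, so n = 2, s = r2 = 1, r1 = 0
M = (n!/n^n) * (4/pi)^s * sqrt(|disc(K)|) = (2!/2^2) * (4/pi)^1 * sqrt(2024)
= 0.5 * 1.273240 * 44.988888
= 28.6408

28.6408


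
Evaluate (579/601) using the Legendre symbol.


p = 601 is prime, so compute (579/601) with the reciprocity algorithm (Jacobi-symbol steps: pull out 2s via (2/n), flip via reciprocity, reduce):
  reciprocity: (579/601) -> +(601/579)
  reduce: (22/579)
  pull out 2: (2/579) = -1  (since 579 mod 8 = 3)
  reciprocity: (11/579) -> -(579/11)
  reduce: (7/11)
  reciprocity: (7/11) -> -(11/7)
  reduce: (4/7)
  pull out 2: (2/7) = +1  (since 7 mod 8 = 7)
  pull out 2: (2/7) = +1  (since 7 mod 8 = 7)
  (1/7) = 1
Product of signs = -1
(579/601) = -1

-1


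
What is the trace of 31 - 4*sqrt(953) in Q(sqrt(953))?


Tr(a + b*sqrt(d)) = (a + b*sqrt(d)) + (a - b*sqrt(d)) = 2a
= 2 * (31)
= 62

62


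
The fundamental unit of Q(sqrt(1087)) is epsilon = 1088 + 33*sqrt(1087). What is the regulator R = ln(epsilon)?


epsilon = 1088 + 33*sqrt(1087)
= 2175.9995
R = ln(2175.9995)
= 7.6852

7.6852


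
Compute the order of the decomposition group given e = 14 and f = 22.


|D_P| = e * f
= 14 * 22
= 308

308


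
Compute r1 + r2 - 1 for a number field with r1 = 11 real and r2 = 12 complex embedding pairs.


By Dirichlet's unit theorem:
rank = r1 + r2 - 1
= 11 + 12 - 1
= 22

22


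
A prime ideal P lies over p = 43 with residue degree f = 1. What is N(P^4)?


N(P^a) = p^(a*f)
= 43^(4*1)
= 43^4
= 3418801

3418801


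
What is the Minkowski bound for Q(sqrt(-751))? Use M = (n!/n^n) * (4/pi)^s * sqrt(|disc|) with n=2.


d = -751, d mod 4 = 1, so disc(K) = d = -751; |disc(K)| = 751
Imaginary quadratic field, so n = 2, s = r2 = 1, r1 = 0
M = (n!/n^n) * (4/pi)^s * sqrt(|disc(K)|) = (2!/2^2) * (4/pi)^1 * sqrt(751)
= 0.5 * 1.273240 * 27.404379
= 17.4462

17.4462


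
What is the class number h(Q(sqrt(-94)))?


K = Q(sqrt(-94)). d mod 4 = 2, so D = disc(K) = 4d = -376
h(K) equals the number of primitive reduced positive-definite forms (a, b, c) = a*x^2 + b*x*y + c*y^2 with b^2 - 4ac = D,
where reduced means |b| <= a <= c, with b >= 0 whenever |b| = a or a = c, and primitive means gcd(a, b, c) = 1.
Reduced forces 3a^2 <= |D| = 376, so 1 <= a <= 11; b must have the parity of D, and c = (b^2 - D)/(4a) must be an integer >= a.
Enumerate a = 1..11, b in [-a, a]:
  a=1: (1, 0, 94)  [1]
  a=2: (2, 0, 47)  [1]
  a=3..4: none
  a=5: (5, -2, 19), (5, 2, 19)  [2]
  a=6: none
  a=7: (7, -4, 14), (7, 4, 14)  [2]
  a=8..9: none
  a=10: (10, -8, 11), (10, 8, 11)  [2]
  a=11: none
Total reduced forms: 1 + 1 + 2 + 2 + 2 = 8
h = 8

8


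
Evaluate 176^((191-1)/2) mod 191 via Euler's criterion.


p = 191 is prime and the exponent is (p-1)/2 = 95, so by Euler's criterion 176^95 = (176/191) = +1 or -1 mod 191.
Compute by square-and-multiply:
  95 = 64 + 16 + 8 + 4 + 2 + 1 (binary 1011111)
  Repeated squaring mod 191: 176^1 = 176, 176^2 = 34, 176^4 = 10, 176^8 = 100, 176^16 = 68, 176^32 = 40, 176^64 = 72
  176^95 = 176^64 * 176^16 * 176^8 * 176^4 * 176^2 * 176^1 = 72 * 68 * 100 * 10 * 34 * 176 mod 191
    72 * 68 = 4896 = 121 mod 191
    121 * 100 = 12100 = 67 mod 191
    67 * 10 = 670 = 97 mod 191
    97 * 34 = 3298 = 51 mod 191
    51 * 176 = 8976 = 190 mod 191
  176^95 = 190 mod 191
Result 190 = p - 1 = -1 mod 191: 176 is a quadratic non-residue mod 191. As a residue in [0, p-1] the value is 190.
176^95 mod 191 = 190

190


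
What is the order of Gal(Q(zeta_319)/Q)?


|Gal(Q(zeta_319)/Q)| = phi(319)
= 280

280


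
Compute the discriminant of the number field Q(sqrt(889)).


For K = Q(sqrt(d)) with d squarefree: disc(K) = d if d = 1 mod 4, and disc(K) = 4d if d = 2 or 3 mod 4.
Here d = 889, and d mod 4 = 1.
d = 1 mod 4 (O_K = Z[(1+sqrt(d))/2]), so disc(K) = d = 889

889


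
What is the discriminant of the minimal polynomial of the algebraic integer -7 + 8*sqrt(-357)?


The element -7 + 8*sqrt(-357) has minimal polynomial:
x^2 + 14*x + 22897
Discriminant = (14)^2 - 4*(22897)
= 196 - 91588
= -91392

-91392


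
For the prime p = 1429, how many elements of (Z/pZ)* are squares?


For prime p, the number of non-zero quadratic residues is (p-1)/2.
= (1429-1)/2
= 714

714


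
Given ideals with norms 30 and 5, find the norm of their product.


N(IJ) = N(I) * N(J)
= 30 * 5
= 150

150


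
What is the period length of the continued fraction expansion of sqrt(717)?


Run the CF algorithm for sqrt(717).
a_0 = floor(sqrt(717)) = 26; set m_0=0, q_0=1.
Recurrence: m' = q*a - m,  q' = (d - m'^2)/q,  a' = floor((a_0 + m')/q').
  step 1: m=26, q=41, a=1
  step 2: m=15, q=12, a=3
  step 3: m=21, q=23, a=2
  step 4: m=25, q=4, a=12
  step 5: m=23, q=47, a=1
  step 6: m=24, q=3, a=16
  step 7: m=24, q=47, a=1
  step 8: m=23, q=4, a=12
  step 9: m=25, q=23, a=2
  step 10: m=21, q=12, a=3
  step 11: m=15, q=41, a=1
  step 12: m=26, q=1, a=52
a_12 = 2*a_0 = 52, so the period closes here.
sqrt(717) = [26; 1, 3, 2, 12, 1, 16, 1, 12, 2, 3, 1, 52]
Period length = 12

12


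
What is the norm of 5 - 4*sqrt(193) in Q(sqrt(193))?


N(a + b*sqrt(d)) = a^2 - d*b^2
= (5)^2 - (193)*(-4)^2
= 25 - 3088
= -3063

-3063


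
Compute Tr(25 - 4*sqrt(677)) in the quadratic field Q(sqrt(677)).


Tr(a + b*sqrt(d)) = (a + b*sqrt(d)) + (a - b*sqrt(d)) = 2a
= 2 * (25)
= 50

50


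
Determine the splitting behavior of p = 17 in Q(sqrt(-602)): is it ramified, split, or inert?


K = Q(sqrt(-602)). Since d mod 4 = 2, disc(K) = -2408.
Check p | disc: -2408 mod 17 = 6.
p does not divide disc. Compute Legendre symbol (d/p):
10^((17-1)/2) mod 17 = -1
(d/p) = -1, so p is inert: (p) stays prime with e=1, f=2, g=1.
Therefore p is inert.

inert


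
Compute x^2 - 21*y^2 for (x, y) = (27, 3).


x^2 - d*y^2
= 27^2 - 21*3^2
= 729 - 189
= 540

540


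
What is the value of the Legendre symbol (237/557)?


p = 557 is prime, so compute (237/557) with the reciprocity algorithm (Jacobi-symbol steps: pull out 2s via (2/n), flip via reciprocity, reduce):
  reciprocity: (237/557) -> +(557/237)
  reduce: (83/237)
  reciprocity: (83/237) -> +(237/83)
  reduce: (71/83)
  reciprocity: (71/83) -> -(83/71)
  reduce: (12/71)
  pull out 2: (2/71) = +1  (since 71 mod 8 = 7)
  pull out 2: (2/71) = +1  (since 71 mod 8 = 7)
  reciprocity: (3/71) -> -(71/3)
  reduce: (2/3)
  pull out 2: (2/3) = -1  (since 3 mod 8 = 3)
  (1/3) = 1
Product of signs = -1
(237/557) = -1

-1


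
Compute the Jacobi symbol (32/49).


Compute (32/49) via quadratic reciprocity:
  pull out 2: (2/49) = +1  (since 49 mod 8 = 1)
  pull out 2: (2/49) = +1  (since 49 mod 8 = 1)
  pull out 2: (2/49) = +1  (since 49 mod 8 = 1)
  pull out 2: (2/49) = +1  (since 49 mod 8 = 1)
  pull out 2: (2/49) = +1  (since 49 mod 8 = 1)
  (1/49) = 1
Product of signs = 1

1


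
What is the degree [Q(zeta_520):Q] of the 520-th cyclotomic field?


The degree equals Euler's totient phi(520).
520 = 2^3 * 5 * 13
phi(520) = 192

192


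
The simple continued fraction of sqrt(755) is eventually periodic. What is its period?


Run the CF algorithm for sqrt(755).
a_0 = floor(sqrt(755)) = 27; set m_0=0, q_0=1.
Recurrence: m' = q*a - m,  q' = (d - m'^2)/q,  a' = floor((a_0 + m')/q').
  step 1: m=27, q=26, a=2
  step 2: m=25, q=5, a=10
  step 3: m=25, q=26, a=2
  step 4: m=27, q=1, a=54
a_4 = 2*a_0 = 54, so the period closes here.
sqrt(755) = [27; 2, 10, 2, 54]
Period length = 4

4


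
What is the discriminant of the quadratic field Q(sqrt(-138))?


For K = Q(sqrt(d)) with d squarefree: disc(K) = d if d = 1 mod 4, and disc(K) = 4d if d = 2 or 3 mod 4.
Here d = -138, and d mod 4 = 2.
d = 2 mod 4, not 1 (O_K = Z[sqrt(d)]), so disc(K) = 4d = 4 * (-138) = -552

-552


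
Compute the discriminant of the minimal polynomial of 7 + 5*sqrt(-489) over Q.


The element 7 + 5*sqrt(-489) has minimal polynomial:
x^2 - 14*x + 12274
Discriminant = (-14)^2 - 4*(12274)
= 196 - 49096
= -48900

-48900


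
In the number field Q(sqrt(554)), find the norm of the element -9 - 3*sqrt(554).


N(a + b*sqrt(d)) = a^2 - d*b^2
= (-9)^2 - (554)*(-3)^2
= 81 - 4986
= -4905

-4905


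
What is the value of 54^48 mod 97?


p = 97 is prime and the exponent is (p-1)/2 = 48, so by Euler's criterion 54^48 = (54/97) = +1 or -1 mod 97.
Compute by square-and-multiply:
  48 = 32 + 16 (binary 110000)
  Repeated squaring mod 97: 54^1 = 54, 54^2 = 6, 54^4 = 36, 54^8 = 35, 54^16 = 61, 54^32 = 35
  54^48 = 54^32 * 54^16 = 35 * 61 mod 97
    35 * 61 = 2135 = 1 mod 97
  54^48 = 1 mod 97
Result 1: 54 is a quadratic residue mod 97.
54^48 mod 97 = 1

1


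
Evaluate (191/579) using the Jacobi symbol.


Compute (191/579) via quadratic reciprocity:
  reciprocity: (191/579) -> -(579/191)
  reduce: (6/191)
  pull out 2: (2/191) = +1  (since 191 mod 8 = 7)
  reciprocity: (3/191) -> -(191/3)
  reduce: (2/3)
  pull out 2: (2/3) = -1  (since 3 mod 8 = 3)
  (1/3) = 1
Product of signs = -1

-1


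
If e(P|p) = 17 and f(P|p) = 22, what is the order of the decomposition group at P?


|D_P| = e * f
= 17 * 22
= 374

374


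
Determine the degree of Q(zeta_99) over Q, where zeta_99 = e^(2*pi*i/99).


The degree equals Euler's totient phi(99).
99 = 3^2 * 11
phi(99) = 60

60


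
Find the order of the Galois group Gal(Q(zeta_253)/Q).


|Gal(Q(zeta_253)/Q)| = phi(253)
= 220

220


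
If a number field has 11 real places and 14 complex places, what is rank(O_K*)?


By Dirichlet's unit theorem:
rank = r1 + r2 - 1
= 11 + 14 - 1
= 24

24


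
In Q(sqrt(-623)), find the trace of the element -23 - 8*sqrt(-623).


Tr(a + b*sqrt(d)) = (a + b*sqrt(d)) + (a - b*sqrt(d)) = 2a
= 2 * (-23)
= -46

-46


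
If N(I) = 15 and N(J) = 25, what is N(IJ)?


N(IJ) = N(I) * N(J)
= 15 * 25
= 375

375


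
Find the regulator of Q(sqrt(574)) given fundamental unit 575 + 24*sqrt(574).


epsilon = 575 + 24*sqrt(574)
= 1149.9991
R = ln(1149.9991)
= 7.0475

7.0475


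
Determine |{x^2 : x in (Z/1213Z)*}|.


For prime p, the number of non-zero quadratic residues is (p-1)/2.
= (1213-1)/2
= 606

606


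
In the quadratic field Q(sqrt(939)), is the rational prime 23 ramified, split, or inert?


K = Q(sqrt(939)). Since d mod 4 = 3, disc(K) = 3756.
Check p | disc: 3756 mod 23 = 7.
p does not divide disc. Compute Legendre symbol (d/p):
19^((23-1)/2) mod 23 = -1
(d/p) = -1, so p is inert: (p) stays prime with e=1, f=2, g=1.
Therefore p is inert.

inert


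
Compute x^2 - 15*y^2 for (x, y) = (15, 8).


x^2 - d*y^2
= 15^2 - 15*8^2
= 225 - 960
= -735

-735


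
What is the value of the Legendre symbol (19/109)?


p = 109 is prime, so compute (19/109) with the reciprocity algorithm (Jacobi-symbol steps: pull out 2s via (2/n), flip via reciprocity, reduce):
  reciprocity: (19/109) -> +(109/19)
  reduce: (14/19)
  pull out 2: (2/19) = -1  (since 19 mod 8 = 3)
  reciprocity: (7/19) -> -(19/7)
  reduce: (5/7)
  reciprocity: (5/7) -> +(7/5)
  reduce: (2/5)
  pull out 2: (2/5) = -1  (since 5 mod 8 = 5)
  (1/5) = 1
Product of signs = -1
(19/109) = -1

-1


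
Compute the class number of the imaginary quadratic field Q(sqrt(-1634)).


K = Q(sqrt(-1634)). d mod 4 = 2, so D = disc(K) = 4d = -6536
h(K) equals the number of primitive reduced positive-definite forms (a, b, c) = a*x^2 + b*x*y + c*y^2 with b^2 - 4ac = D,
where reduced means |b| <= a <= c, with b >= 0 whenever |b| = a or a = c, and primitive means gcd(a, b, c) = 1.
Reduced forces 3a^2 <= |D| = 6536, so 1 <= a <= 46; b must have the parity of D, and c = (b^2 - D)/(4a) must be an integer >= a.
Enumerate a = 1..46, b in [-a, a]:
  a=1: (1, 0, 1634)  [1]
  a=2: (2, 0, 817)  [1]
  a=3: (3, -2, 545), (3, 2, 545)  [2]
  a=4: none
  a=5: (5, -2, 327), (5, 2, 327)  [2]
  a=6: (6, -4, 273), (6, 4, 273)  [2]
  a=7: (7, -4, 234), (7, 4, 234)  [2]
  a=8: none
  a=9: (9, -4, 182), (9, 4, 182)  [2]
  a=10: (10, -8, 165), (10, 8, 165)  [2]
  a=11: (11, -8, 150), (11, 8, 150)  [2]
  a=12: none
  a=13: (13, -4, 126), (13, 4, 126)  [2]
  a=14: (14, -4, 117), (14, 4, 117)  [2]
  a=15: (15, -8, 110), (15, -2, 109), (15, 2, 109), (15, 8, 110)  [4]
  a=16: none
  a=17: (17, -14, 99), (17, 14, 99)  [2]
  a=18: (18, -4, 91), (18, 4, 91)  [2]
  a=19: (19, 0, 86)  [1]
  a=20: none
  a=21: (21, -10, 79), (21, -4, 78), (21, 4, 78), (21, 10, 79)  [4]
  a=22: (22, -8, 75), (22, 8, 75)  [2]
  a=23..24: none
  a=25: (25, -8, 66), (25, 8, 66)  [2]
  a=26: (26, -4, 63), (26, 4, 63)  [2]
  a=27: (27, -22, 65), (27, 22, 65)  [2]
  a=28..29: none
  a=30: (30, -28, 61), (30, -8, 55), (30, 8, 55), (30, 28, 61)  [4]
  a=31: (31, -6, 53), (31, 6, 53)  [2]
  a=32: none
  a=33: (33, -14, 51), (33, -8, 50), (33, 8, 50), (33, 14, 51)  [4]
  a=34: (34, -20, 51), (34, 20, 51)  [2]
  a=35: (35, -32, 54), (35, -18, 49), (35, 18, 49), (35, 32, 54)  [4]
  a=36..37: none
  a=38: (38, 0, 43)  [1]
  a=39: (39, -22, 45), (39, -4, 42), (39, 4, 42), (39, 22, 45)  [4]
  a=40..41: none
  a=42: (42, -32, 45), (42, 32, 45)  [2]
  a=43..46: none
Total reduced forms: 1 + 1 + 2 + 2 + 2 + 2 + 2 + 2 + 2 + 2 + 2 + 4 + 2 + 2 + 1 + 4 + 2 + 2 + 2 + 2 + 4 + 2 + 4 + 2 + 4 + 1 + 4 + 2 = 64
h = 64

64


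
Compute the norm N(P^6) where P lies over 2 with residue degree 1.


N(P^a) = p^(a*f)
= 2^(6*1)
= 2^6
= 64

64


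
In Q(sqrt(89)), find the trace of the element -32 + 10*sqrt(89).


Tr(a + b*sqrt(d)) = (a + b*sqrt(d)) + (a - b*sqrt(d)) = 2a
= 2 * (-32)
= -64

-64


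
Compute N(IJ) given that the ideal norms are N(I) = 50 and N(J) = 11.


N(IJ) = N(I) * N(J)
= 50 * 11
= 550

550


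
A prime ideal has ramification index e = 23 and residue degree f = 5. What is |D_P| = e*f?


|D_P| = e * f
= 23 * 5
= 115

115


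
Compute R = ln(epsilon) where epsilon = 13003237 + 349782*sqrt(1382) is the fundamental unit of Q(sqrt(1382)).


epsilon = 13003237 + 349782*sqrt(1382)
= 2.6006e+07
R = ln(2.6006e+07)
= 17.0739

17.0739


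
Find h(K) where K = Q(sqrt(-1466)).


K = Q(sqrt(-1466)). d mod 4 = 2, so D = disc(K) = 4d = -5864
h(K) equals the number of primitive reduced positive-definite forms (a, b, c) = a*x^2 + b*x*y + c*y^2 with b^2 - 4ac = D,
where reduced means |b| <= a <= c, with b >= 0 whenever |b| = a or a = c, and primitive means gcd(a, b, c) = 1.
Reduced forces 3a^2 <= |D| = 5864, so 1 <= a <= 44; b must have the parity of D, and c = (b^2 - D)/(4a) must be an integer >= a.
Enumerate a = 1..44, b in [-a, a]:
  a=1: (1, 0, 1466)  [1]
  a=2: (2, 0, 733)  [1]
  a=3: (3, -2, 489), (3, 2, 489)  [2]
  a=4: none
  a=5: (5, -4, 294), (5, 4, 294)  [2]
  a=6: (6, -4, 245), (6, 4, 245)  [2]
  a=7: (7, -4, 210), (7, 4, 210)  [2]
  a=8: none
  a=9: (9, -2, 163), (9, 2, 163)  [2]
  a=10: (10, -4, 147), (10, 4, 147)  [2]
  a=11..12: none
  a=13: (13, -8, 114), (13, 8, 114)  [2]
  a=14: (14, -4, 105), (14, 4, 105)  [2]
  a=15: (15, -14, 101), (15, -4, 98), (15, 4, 98), (15, 14, 101)  [4]
  a=16: none
  a=17: (17, -16, 90), (17, 16, 90)  [2]
  a=18: (18, -16, 85), (18, 16, 85)  [2]
  a=19: (19, -8, 78), (19, 8, 78)  [2]
  a=20: none
  a=21: (21, -10, 71), (21, -4, 70), (21, 4, 70), (21, 10, 71)  [4]
  a=22: none
  a=23: (23, -22, 69), (23, 22, 69)  [2]
  a=24: none
  a=25: (25, -6, 59), (25, 6, 59)  [2]
  a=26: (26, -8, 57), (26, 8, 57)  [2]
  a=27: (27, -20, 58), (27, 20, 58)  [2]
  a=28: none
  a=29: (29, -20, 54), (29, 20, 54)  [2]
  a=30: (30, -16, 51), (30, -4, 49), (30, 4, 49), (30, 16, 51)  [4]
  a=31..33: none
  a=34: (34, -16, 45), (34, 16, 45)  [2]
  a=35: (35, -24, 46), (35, -4, 42), (35, 4, 42), (35, 24, 46)  [4]
  a=36..37: none
  a=38: (38, -8, 39), (38, 8, 39)  [2]
  a=39: (39, -34, 45), (39, 34, 45)  [2]
  a=40: none
  a=41: (41, -32, 42), (41, 32, 42)  [2]
  a=42..44: none
Total reduced forms: 1 + 1 + 2 + 2 + 2 + 2 + 2 + 2 + 2 + 2 + 4 + 2 + 2 + 2 + 4 + 2 + 2 + 2 + 2 + 2 + 4 + 2 + 4 + 2 + 2 + 2 = 58
h = 58

58


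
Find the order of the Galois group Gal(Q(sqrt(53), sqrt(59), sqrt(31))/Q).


The 3 square roots of distinct primes are multiplicatively independent over Q,
so [K:Q] = 2^3 and Gal(K/Q) is isomorphic to (Z/2Z)^3.
|Gal| = 2^3 = 8

8


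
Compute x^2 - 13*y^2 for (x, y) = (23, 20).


x^2 - d*y^2
= 23^2 - 13*20^2
= 529 - 5200
= -4671

-4671


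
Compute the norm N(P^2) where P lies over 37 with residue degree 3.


N(P^a) = p^(a*f)
= 37^(2*3)
= 37^6
= 2565726409

2565726409


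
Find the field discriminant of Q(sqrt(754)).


For K = Q(sqrt(d)) with d squarefree: disc(K) = d if d = 1 mod 4, and disc(K) = 4d if d = 2 or 3 mod 4.
Here d = 754, and d mod 4 = 2.
d = 2 mod 4, not 1 (O_K = Z[sqrt(d)]), so disc(K) = 4d = 4 * (754) = 3016

3016


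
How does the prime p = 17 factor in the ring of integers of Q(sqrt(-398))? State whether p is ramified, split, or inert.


K = Q(sqrt(-398)). Since d mod 4 = 2, disc(K) = -1592.
Check p | disc: -1592 mod 17 = 6.
p does not divide disc. Compute Legendre symbol (d/p):
10^((17-1)/2) mod 17 = -1
(d/p) = -1, so p is inert: (p) stays prime with e=1, f=2, g=1.
Therefore p is inert.

inert


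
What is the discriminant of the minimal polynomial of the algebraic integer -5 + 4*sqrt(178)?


The element -5 + 4*sqrt(178) has minimal polynomial:
x^2 + 10*x - 2823
Discriminant = (10)^2 - 4*(-2823)
= 100 + 11292
= 11392

11392


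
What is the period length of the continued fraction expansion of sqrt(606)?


Run the CF algorithm for sqrt(606).
a_0 = floor(sqrt(606)) = 24; set m_0=0, q_0=1.
Recurrence: m' = q*a - m,  q' = (d - m'^2)/q,  a' = floor((a_0 + m')/q').
  step 1: m=24, q=30, a=1
  step 2: m=6, q=19, a=1
  step 3: m=13, q=23, a=1
  step 4: m=10, q=22, a=1
  step 5: m=12, q=21, a=1
  step 6: m=9, q=25, a=1
  step 7: m=16, q=14, a=2
  step 8: m=12, q=33, a=1
  step 9: m=21, q=5, a=9
  step 10: m=24, q=6, a=8
  step 11: m=24, q=5, a=9
  step 12: m=21, q=33, a=1
  step 13: m=12, q=14, a=2
  step 14: m=16, q=25, a=1
  step 15: m=9, q=21, a=1
  step 16: m=12, q=22, a=1
  step 17: m=10, q=23, a=1
  step 18: m=13, q=19, a=1
  step 19: m=6, q=30, a=1
  step 20: m=24, q=1, a=48
a_20 = 2*a_0 = 48, so the period closes here.
sqrt(606) = [24; 1, 1, 1, 1, 1, 1, 2, 1, 9, 8, 9, 1, 2, 1, 1, 1, 1, 1, 1, 48]
Period length = 20

20


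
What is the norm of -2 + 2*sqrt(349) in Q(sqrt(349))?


N(a + b*sqrt(d)) = a^2 - d*b^2
= (-2)^2 - (349)*(2)^2
= 4 - 1396
= -1392

-1392


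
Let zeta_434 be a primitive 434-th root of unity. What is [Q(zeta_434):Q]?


The degree equals Euler's totient phi(434).
434 = 2 * 7 * 31
phi(434) = 180

180


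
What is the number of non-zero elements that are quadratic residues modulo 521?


For prime p, the number of non-zero quadratic residues is (p-1)/2.
= (521-1)/2
= 260

260


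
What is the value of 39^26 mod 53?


p = 53 is prime and the exponent is (p-1)/2 = 26, so by Euler's criterion 39^26 = (39/53) = +1 or -1 mod 53.
Compute by square-and-multiply:
  26 = 16 + 8 + 2 (binary 11010)
  Repeated squaring mod 53: 39^1 = 39, 39^2 = 37, 39^4 = 44, 39^8 = 28, 39^16 = 42
  39^26 = 39^16 * 39^8 * 39^2 = 42 * 28 * 37 mod 53
    42 * 28 = 1176 = 10 mod 53
    10 * 37 = 370 = 52 mod 53
  39^26 = 52 mod 53
Result 52 = p - 1 = -1 mod 53: 39 is a quadratic non-residue mod 53. As a residue in [0, p-1] the value is 52.
39^26 mod 53 = 52

52


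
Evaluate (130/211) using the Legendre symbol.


p = 211 is prime, so compute (130/211) with the reciprocity algorithm (Jacobi-symbol steps: pull out 2s via (2/n), flip via reciprocity, reduce):
  pull out 2: (2/211) = -1  (since 211 mod 8 = 3)
  reciprocity: (65/211) -> +(211/65)
  reduce: (16/65)
  pull out 2: (2/65) = +1  (since 65 mod 8 = 1)
  pull out 2: (2/65) = +1  (since 65 mod 8 = 1)
  pull out 2: (2/65) = +1  (since 65 mod 8 = 1)
  pull out 2: (2/65) = +1  (since 65 mod 8 = 1)
  (1/65) = 1
Product of signs = -1
(130/211) = -1

-1


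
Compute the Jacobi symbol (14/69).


Compute (14/69) via quadratic reciprocity:
  pull out 2: (2/69) = -1  (since 69 mod 8 = 5)
  reciprocity: (7/69) -> +(69/7)
  reduce: (6/7)
  pull out 2: (2/7) = +1  (since 7 mod 8 = 7)
  reciprocity: (3/7) -> -(7/3)
  reduce: (1/3)
  (1/3) = 1
Product of signs = 1

1


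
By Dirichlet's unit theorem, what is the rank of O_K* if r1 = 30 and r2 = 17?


By Dirichlet's unit theorem:
rank = r1 + r2 - 1
= 30 + 17 - 1
= 46

46


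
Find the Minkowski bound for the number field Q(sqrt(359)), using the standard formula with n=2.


d = 359, d mod 4 = 3, so disc(K) = 4d = 1436; |disc(K)| = 1436
Real quadratic field, so n = 2, s = r2 = 0, r1 = 2
M = (n!/n^n) * (4/pi)^s * sqrt(|disc(K)|) = (2!/2^2) * (4/pi)^0 * sqrt(1436)
= 0.5 * 1.000000 * 37.894591
= 18.9473

18.9473


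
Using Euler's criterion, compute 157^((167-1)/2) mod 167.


p = 167 is prime and the exponent is (p-1)/2 = 83, so by Euler's criterion 157^83 = (157/167) = +1 or -1 mod 167.
Compute by square-and-multiply:
  83 = 64 + 16 + 2 + 1 (binary 1010011)
  Repeated squaring mod 167: 157^1 = 157, 157^2 = 100, 157^4 = 147, 157^8 = 66, 157^16 = 14, 157^32 = 29, 157^64 = 6
  157^83 = 157^64 * 157^16 * 157^2 * 157^1 = 6 * 14 * 100 * 157 mod 167
    6 * 14 = 84 = 84 mod 167
    84 * 100 = 8400 = 50 mod 167
    50 * 157 = 7850 = 1 mod 167
  157^83 = 1 mod 167
Result 1: 157 is a quadratic residue mod 167.
157^83 mod 167 = 1

1


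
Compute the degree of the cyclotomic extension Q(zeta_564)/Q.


The degree equals Euler's totient phi(564).
564 = 2^2 * 3 * 47
phi(564) = 184

184


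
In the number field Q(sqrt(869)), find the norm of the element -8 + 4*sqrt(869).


N(a + b*sqrt(d)) = a^2 - d*b^2
= (-8)^2 - (869)*(4)^2
= 64 - 13904
= -13840

-13840


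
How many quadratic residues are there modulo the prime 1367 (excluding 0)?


For prime p, the number of non-zero quadratic residues is (p-1)/2.
= (1367-1)/2
= 683

683


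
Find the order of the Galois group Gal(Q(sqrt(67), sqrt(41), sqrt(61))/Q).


The 3 square roots of distinct primes are multiplicatively independent over Q,
so [K:Q] = 2^3 and Gal(K/Q) is isomorphic to (Z/2Z)^3.
|Gal| = 2^3 = 8

8


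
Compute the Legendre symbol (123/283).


p = 283 is prime, so compute (123/283) with the reciprocity algorithm (Jacobi-symbol steps: pull out 2s via (2/n), flip via reciprocity, reduce):
  reciprocity: (123/283) -> -(283/123)
  reduce: (37/123)
  reciprocity: (37/123) -> +(123/37)
  reduce: (12/37)
  pull out 2: (2/37) = -1  (since 37 mod 8 = 5)
  pull out 2: (2/37) = -1  (since 37 mod 8 = 5)
  reciprocity: (3/37) -> +(37/3)
  reduce: (1/3)
  (1/3) = 1
Product of signs = -1
(123/283) = -1

-1


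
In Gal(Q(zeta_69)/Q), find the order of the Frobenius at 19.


The Frobenius at p in Gal(Q(zeta_n)/Q) = (Z/nZ)* is the class of p, so its order is ord_69(19), the smallest k >= 1 with 19^k = 1 mod 69.
n = 69 = 3 * 23, phi(69) = 44; the order divides phi(n).
Divisors of 44: 1, 2, 4, 11, 22, 44
Repeated squaring mod 69: 19^1 = 19, 19^2 = 16, 19^4 = 49, 19^8 = 55, 19^16 = 58, 19^32 = 52
Test divisors in increasing order:
  k=1: 19^1 = 19 mod 69
  k=2: 19^2 = 16 mod 69
  k=4: 19^4 = 49 mod 69
  k=11: 19^11 = 55 * 16 * 19 = 22 mod 69
  k=22: 19^22 = 58 * 49 * 16 = 1 mod 69  <- first divisor giving 1
Order = 22

22


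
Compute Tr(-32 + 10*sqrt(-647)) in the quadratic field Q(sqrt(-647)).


Tr(a + b*sqrt(d)) = (a + b*sqrt(d)) + (a - b*sqrt(d)) = 2a
= 2 * (-32)
= -64

-64


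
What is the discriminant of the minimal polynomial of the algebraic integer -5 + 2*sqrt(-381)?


The element -5 + 2*sqrt(-381) has minimal polynomial:
x^2 + 10*x + 1549
Discriminant = (10)^2 - 4*(1549)
= 100 - 6196
= -6096

-6096


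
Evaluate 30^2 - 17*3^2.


x^2 - d*y^2
= 30^2 - 17*3^2
= 900 - 153
= 747

747


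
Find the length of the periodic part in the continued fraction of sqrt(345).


Run the CF algorithm for sqrt(345).
a_0 = floor(sqrt(345)) = 18; set m_0=0, q_0=1.
Recurrence: m' = q*a - m,  q' = (d - m'^2)/q,  a' = floor((a_0 + m')/q').
  step 1: m=18, q=21, a=1
  step 2: m=3, q=16, a=1
  step 3: m=13, q=11, a=2
  step 4: m=9, q=24, a=1
  step 5: m=15, q=5, a=6
  step 6: m=15, q=24, a=1
  step 7: m=9, q=11, a=2
  step 8: m=13, q=16, a=1
  step 9: m=3, q=21, a=1
  step 10: m=18, q=1, a=36
a_10 = 2*a_0 = 36, so the period closes here.
sqrt(345) = [18; 1, 1, 2, 1, 6, 1, 2, 1, 1, 36]
Period length = 10

10


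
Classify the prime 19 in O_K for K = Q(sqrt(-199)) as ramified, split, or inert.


K = Q(sqrt(-199)). Since d mod 4 = 1, disc(K) = -199.
Check p | disc: -199 mod 19 = 10.
p does not divide disc. Compute Legendre symbol (d/p):
10^((19-1)/2) mod 19 = -1
(d/p) = -1, so p is inert: (p) stays prime with e=1, f=2, g=1.
Therefore p is inert.

inert


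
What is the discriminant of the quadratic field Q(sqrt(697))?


For K = Q(sqrt(d)) with d squarefree: disc(K) = d if d = 1 mod 4, and disc(K) = 4d if d = 2 or 3 mod 4.
Here d = 697, and d mod 4 = 1.
d = 1 mod 4 (O_K = Z[(1+sqrt(d))/2]), so disc(K) = d = 697

697


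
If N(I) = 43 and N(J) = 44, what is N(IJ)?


N(IJ) = N(I) * N(J)
= 43 * 44
= 1892

1892


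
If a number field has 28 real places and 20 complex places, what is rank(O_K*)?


By Dirichlet's unit theorem:
rank = r1 + r2 - 1
= 28 + 20 - 1
= 47

47


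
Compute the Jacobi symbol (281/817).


Compute (281/817) via quadratic reciprocity:
  reciprocity: (281/817) -> +(817/281)
  reduce: (255/281)
  reciprocity: (255/281) -> +(281/255)
  reduce: (26/255)
  pull out 2: (2/255) = +1  (since 255 mod 8 = 7)
  reciprocity: (13/255) -> +(255/13)
  reduce: (8/13)
  pull out 2: (2/13) = -1  (since 13 mod 8 = 5)
  pull out 2: (2/13) = -1  (since 13 mod 8 = 5)
  pull out 2: (2/13) = -1  (since 13 mod 8 = 5)
  (1/13) = 1
Product of signs = -1

-1


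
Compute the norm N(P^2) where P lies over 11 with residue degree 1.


N(P^a) = p^(a*f)
= 11^(2*1)
= 11^2
= 121

121


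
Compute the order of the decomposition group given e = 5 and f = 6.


|D_P| = e * f
= 5 * 6
= 30

30


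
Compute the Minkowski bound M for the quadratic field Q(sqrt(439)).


d = 439, d mod 4 = 3, so disc(K) = 4d = 1756; |disc(K)| = 1756
Real quadratic field, so n = 2, s = r2 = 0, r1 = 2
M = (n!/n^n) * (4/pi)^s * sqrt(|disc(K)|) = (2!/2^2) * (4/pi)^0 * sqrt(1756)
= 0.5 * 1.000000 * 41.904654
= 20.9523

20.9523


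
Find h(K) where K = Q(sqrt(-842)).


K = Q(sqrt(-842)). d mod 4 = 2, so D = disc(K) = 4d = -3368
h(K) equals the number of primitive reduced positive-definite forms (a, b, c) = a*x^2 + b*x*y + c*y^2 with b^2 - 4ac = D,
where reduced means |b| <= a <= c, with b >= 0 whenever |b| = a or a = c, and primitive means gcd(a, b, c) = 1.
Reduced forces 3a^2 <= |D| = 3368, so 1 <= a <= 33; b must have the parity of D, and c = (b^2 - D)/(4a) must be an integer >= a.
Enumerate a = 1..33, b in [-a, a]:
  a=1: (1, 0, 842)  [1]
  a=2: (2, 0, 421)  [1]
  a=3: (3, -2, 281), (3, 2, 281)  [2]
  a=4..5: none
  a=6: (6, -4, 141), (6, 4, 141)  [2]
  a=7..8: none
  a=9: (9, -4, 94), (9, 4, 94)  [2]
  a=10: none
  a=11: (11, -8, 78), (11, 8, 78)  [2]
  a=12: none
  a=13: (13, -8, 66), (13, 8, 66)  [2]
  a=14..16: none
  a=17: (17, -10, 51), (17, 10, 51)  [2]
  a=18: (18, -4, 47), (18, 4, 47)  [2]
  a=19..21: none
  a=22: (22, -8, 39), (22, 8, 39)  [2]
  a=23: (23, -6, 37), (23, 6, 37)  [2]
  a=24..25: none
  a=26: (26, -8, 33), (26, 8, 33)  [2]
  a=27: (27, -14, 33), (27, 14, 33)  [2]
  a=28: none
  a=29: (29, -24, 34), (29, 24, 34)  [2]
  a=30..33: none
Total reduced forms: 1 + 1 + 2 + 2 + 2 + 2 + 2 + 2 + 2 + 2 + 2 + 2 + 2 + 2 = 26
h = 26

26
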